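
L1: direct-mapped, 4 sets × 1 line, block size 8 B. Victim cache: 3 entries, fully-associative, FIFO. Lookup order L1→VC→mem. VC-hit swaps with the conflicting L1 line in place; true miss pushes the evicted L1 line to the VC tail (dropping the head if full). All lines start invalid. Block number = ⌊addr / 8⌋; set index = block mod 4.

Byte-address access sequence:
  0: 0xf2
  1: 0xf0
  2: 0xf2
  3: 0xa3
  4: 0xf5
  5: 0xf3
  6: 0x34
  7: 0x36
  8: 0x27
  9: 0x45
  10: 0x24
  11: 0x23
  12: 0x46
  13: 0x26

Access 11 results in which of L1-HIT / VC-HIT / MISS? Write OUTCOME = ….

OUTCOME = L1-HIT

0: 0xf2 (blk 30, set 2) → MISS  vc=[]
1: 0xf0 (blk 30, set 2) → L1-HIT  vc=[]
2: 0xf2 (blk 30, set 2) → L1-HIT  vc=[]
3: 0xa3 (blk 20, set 0) → MISS  vc=[]
4: 0xf5 (blk 30, set 2) → L1-HIT  vc=[]
5: 0xf3 (blk 30, set 2) → L1-HIT  vc=[]
6: 0x34 (blk 6, set 2) → MISS  vc=[30]
7: 0x36 (blk 6, set 2) → L1-HIT  vc=[30]
8: 0x27 (blk 4, set 0) → MISS  vc=[30, 20]
9: 0x45 (blk 8, set 0) → MISS  vc=[30, 20, 4]
10: 0x24 (blk 4, set 0) → VC-HIT  vc=[30, 20, 8]
11: 0x23 (blk 4, set 0) → L1-HIT  vc=[30, 20, 8]
12: 0x46 (blk 8, set 0) → VC-HIT  vc=[30, 20, 4]
13: 0x26 (blk 4, set 0) → VC-HIT  vc=[30, 20, 8]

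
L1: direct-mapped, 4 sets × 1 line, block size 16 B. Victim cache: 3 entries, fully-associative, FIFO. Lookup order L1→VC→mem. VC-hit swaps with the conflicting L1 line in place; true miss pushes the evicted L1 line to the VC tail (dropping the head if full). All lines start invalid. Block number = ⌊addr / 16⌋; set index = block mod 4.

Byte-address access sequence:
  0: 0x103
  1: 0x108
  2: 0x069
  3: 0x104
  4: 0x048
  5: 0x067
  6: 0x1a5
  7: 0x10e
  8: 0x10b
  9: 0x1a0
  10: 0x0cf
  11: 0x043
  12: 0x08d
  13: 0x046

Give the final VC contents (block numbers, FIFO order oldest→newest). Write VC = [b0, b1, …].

VC = [6, 16, 8]

#0 0x103→b16/s0 MISS; vc=[]
#1 0x108→b16/s0 L1-HIT; vc=[]
#2 0x69→b6/s2 MISS; vc=[]
#3 0x104→b16/s0 L1-HIT; vc=[]
#4 0x48→b4/s0 MISS; vc=[16]
#5 0x67→b6/s2 L1-HIT; vc=[16]
#6 0x1a5→b26/s2 MISS; vc=[16,6]
#7 0x10e→b16/s0 VC-HIT; vc=[4,6]
#8 0x10b→b16/s0 L1-HIT; vc=[4,6]
#9 0x1a0→b26/s2 L1-HIT; vc=[4,6]
#10 0xcf→b12/s0 MISS; vc=[4,6,16]
#11 0x43→b4/s0 VC-HIT; vc=[12,6,16]
#12 0x8d→b8/s0 MISS; vc=[6,16,4]
#13 0x46→b4/s0 VC-HIT; vc=[6,16,8]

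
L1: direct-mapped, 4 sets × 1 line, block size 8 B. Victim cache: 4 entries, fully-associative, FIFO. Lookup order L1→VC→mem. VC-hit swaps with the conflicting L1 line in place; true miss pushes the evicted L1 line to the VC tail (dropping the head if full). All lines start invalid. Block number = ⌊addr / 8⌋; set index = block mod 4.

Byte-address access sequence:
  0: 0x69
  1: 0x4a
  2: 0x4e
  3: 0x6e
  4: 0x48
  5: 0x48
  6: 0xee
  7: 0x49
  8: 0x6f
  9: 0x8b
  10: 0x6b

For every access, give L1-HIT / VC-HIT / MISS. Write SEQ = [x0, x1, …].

SEQ = [MISS, MISS, L1-HIT, VC-HIT, VC-HIT, L1-HIT, MISS, VC-HIT, VC-HIT, MISS, VC-HIT]

0: 0x69 (blk 13, set 1) → MISS  vc=[]
1: 0x4a (blk 9, set 1) → MISS  vc=[13]
2: 0x4e (blk 9, set 1) → L1-HIT  vc=[13]
3: 0x6e (blk 13, set 1) → VC-HIT  vc=[9]
4: 0x48 (blk 9, set 1) → VC-HIT  vc=[13]
5: 0x48 (blk 9, set 1) → L1-HIT  vc=[13]
6: 0xee (blk 29, set 1) → MISS  vc=[13, 9]
7: 0x49 (blk 9, set 1) → VC-HIT  vc=[13, 29]
8: 0x6f (blk 13, set 1) → VC-HIT  vc=[9, 29]
9: 0x8b (blk 17, set 1) → MISS  vc=[9, 29, 13]
10: 0x6b (blk 13, set 1) → VC-HIT  vc=[9, 29, 17]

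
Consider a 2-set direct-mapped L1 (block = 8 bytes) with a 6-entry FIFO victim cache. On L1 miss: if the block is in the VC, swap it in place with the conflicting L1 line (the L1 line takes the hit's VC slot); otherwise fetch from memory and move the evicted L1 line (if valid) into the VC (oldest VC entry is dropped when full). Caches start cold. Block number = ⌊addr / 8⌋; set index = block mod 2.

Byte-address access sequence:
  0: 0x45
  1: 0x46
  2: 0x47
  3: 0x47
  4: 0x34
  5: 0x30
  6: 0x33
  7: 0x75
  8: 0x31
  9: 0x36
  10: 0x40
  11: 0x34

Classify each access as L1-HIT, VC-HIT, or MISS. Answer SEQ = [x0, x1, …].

SEQ = [MISS, L1-HIT, L1-HIT, L1-HIT, MISS, L1-HIT, L1-HIT, MISS, VC-HIT, L1-HIT, VC-HIT, VC-HIT]

#0 0x45→b8/s0 MISS; vc=[]
#1 0x46→b8/s0 L1-HIT; vc=[]
#2 0x47→b8/s0 L1-HIT; vc=[]
#3 0x47→b8/s0 L1-HIT; vc=[]
#4 0x34→b6/s0 MISS; vc=[8]
#5 0x30→b6/s0 L1-HIT; vc=[8]
#6 0x33→b6/s0 L1-HIT; vc=[8]
#7 0x75→b14/s0 MISS; vc=[8,6]
#8 0x31→b6/s0 VC-HIT; vc=[8,14]
#9 0x36→b6/s0 L1-HIT; vc=[8,14]
#10 0x40→b8/s0 VC-HIT; vc=[6,14]
#11 0x34→b6/s0 VC-HIT; vc=[8,14]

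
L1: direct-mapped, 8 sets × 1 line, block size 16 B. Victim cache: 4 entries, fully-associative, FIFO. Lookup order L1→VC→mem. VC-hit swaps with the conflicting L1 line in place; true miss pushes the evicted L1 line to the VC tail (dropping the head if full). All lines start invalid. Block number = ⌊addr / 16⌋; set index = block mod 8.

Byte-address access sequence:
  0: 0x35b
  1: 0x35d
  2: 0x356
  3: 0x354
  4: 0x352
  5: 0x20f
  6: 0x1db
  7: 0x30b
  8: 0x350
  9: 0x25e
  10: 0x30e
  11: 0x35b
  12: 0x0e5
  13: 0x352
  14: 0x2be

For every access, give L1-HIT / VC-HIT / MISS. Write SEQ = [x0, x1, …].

SEQ = [MISS, L1-HIT, L1-HIT, L1-HIT, L1-HIT, MISS, MISS, MISS, VC-HIT, MISS, L1-HIT, VC-HIT, MISS, L1-HIT, MISS]

#0 0x35b→b53/s5 MISS; vc=[]
#1 0x35d→b53/s5 L1-HIT; vc=[]
#2 0x356→b53/s5 L1-HIT; vc=[]
#3 0x354→b53/s5 L1-HIT; vc=[]
#4 0x352→b53/s5 L1-HIT; vc=[]
#5 0x20f→b32/s0 MISS; vc=[]
#6 0x1db→b29/s5 MISS; vc=[53]
#7 0x30b→b48/s0 MISS; vc=[53,32]
#8 0x350→b53/s5 VC-HIT; vc=[29,32]
#9 0x25e→b37/s5 MISS; vc=[29,32,53]
#10 0x30e→b48/s0 L1-HIT; vc=[29,32,53]
#11 0x35b→b53/s5 VC-HIT; vc=[29,32,37]
#12 0xe5→b14/s6 MISS; vc=[29,32,37]
#13 0x352→b53/s5 L1-HIT; vc=[29,32,37]
#14 0x2be→b43/s3 MISS; vc=[29,32,37]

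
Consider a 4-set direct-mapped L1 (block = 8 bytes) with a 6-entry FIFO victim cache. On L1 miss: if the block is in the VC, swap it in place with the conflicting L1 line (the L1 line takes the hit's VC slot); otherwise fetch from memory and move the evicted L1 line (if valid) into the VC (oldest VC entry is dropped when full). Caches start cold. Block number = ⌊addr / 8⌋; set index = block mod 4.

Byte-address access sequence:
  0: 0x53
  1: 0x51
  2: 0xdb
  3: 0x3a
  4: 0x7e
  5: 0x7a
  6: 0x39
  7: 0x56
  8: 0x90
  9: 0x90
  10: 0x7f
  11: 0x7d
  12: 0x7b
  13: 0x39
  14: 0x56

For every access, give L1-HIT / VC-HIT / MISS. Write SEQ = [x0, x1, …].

0: 0x53 (blk 10, set 2) → MISS  vc=[]
1: 0x51 (blk 10, set 2) → L1-HIT  vc=[]
2: 0xdb (blk 27, set 3) → MISS  vc=[]
3: 0x3a (blk 7, set 3) → MISS  vc=[27]
4: 0x7e (blk 15, set 3) → MISS  vc=[27, 7]
5: 0x7a (blk 15, set 3) → L1-HIT  vc=[27, 7]
6: 0x39 (blk 7, set 3) → VC-HIT  vc=[27, 15]
7: 0x56 (blk 10, set 2) → L1-HIT  vc=[27, 15]
8: 0x90 (blk 18, set 2) → MISS  vc=[27, 15, 10]
9: 0x90 (blk 18, set 2) → L1-HIT  vc=[27, 15, 10]
10: 0x7f (blk 15, set 3) → VC-HIT  vc=[27, 7, 10]
11: 0x7d (blk 15, set 3) → L1-HIT  vc=[27, 7, 10]
12: 0x7b (blk 15, set 3) → L1-HIT  vc=[27, 7, 10]
13: 0x39 (blk 7, set 3) → VC-HIT  vc=[27, 15, 10]
14: 0x56 (blk 10, set 2) → VC-HIT  vc=[27, 15, 18]

SEQ = [MISS, L1-HIT, MISS, MISS, MISS, L1-HIT, VC-HIT, L1-HIT, MISS, L1-HIT, VC-HIT, L1-HIT, L1-HIT, VC-HIT, VC-HIT]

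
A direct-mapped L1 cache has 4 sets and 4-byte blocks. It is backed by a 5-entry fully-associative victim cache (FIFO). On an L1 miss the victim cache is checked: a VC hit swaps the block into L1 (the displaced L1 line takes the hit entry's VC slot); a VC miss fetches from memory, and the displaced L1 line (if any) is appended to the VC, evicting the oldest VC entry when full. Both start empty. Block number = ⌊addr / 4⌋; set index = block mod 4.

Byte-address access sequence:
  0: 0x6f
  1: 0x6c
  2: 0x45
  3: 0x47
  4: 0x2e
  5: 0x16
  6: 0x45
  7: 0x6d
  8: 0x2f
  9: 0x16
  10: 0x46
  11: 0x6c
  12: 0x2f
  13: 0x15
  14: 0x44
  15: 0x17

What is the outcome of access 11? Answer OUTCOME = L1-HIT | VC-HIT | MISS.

OUTCOME = VC-HIT

0: 0x6f (blk 27, set 3) → MISS  vc=[]
1: 0x6c (blk 27, set 3) → L1-HIT  vc=[]
2: 0x45 (blk 17, set 1) → MISS  vc=[]
3: 0x47 (blk 17, set 1) → L1-HIT  vc=[]
4: 0x2e (blk 11, set 3) → MISS  vc=[27]
5: 0x16 (blk 5, set 1) → MISS  vc=[27, 17]
6: 0x45 (blk 17, set 1) → VC-HIT  vc=[27, 5]
7: 0x6d (blk 27, set 3) → VC-HIT  vc=[11, 5]
8: 0x2f (blk 11, set 3) → VC-HIT  vc=[27, 5]
9: 0x16 (blk 5, set 1) → VC-HIT  vc=[27, 17]
10: 0x46 (blk 17, set 1) → VC-HIT  vc=[27, 5]
11: 0x6c (blk 27, set 3) → VC-HIT  vc=[11, 5]
12: 0x2f (blk 11, set 3) → VC-HIT  vc=[27, 5]
13: 0x15 (blk 5, set 1) → VC-HIT  vc=[27, 17]
14: 0x44 (blk 17, set 1) → VC-HIT  vc=[27, 5]
15: 0x17 (blk 5, set 1) → VC-HIT  vc=[27, 17]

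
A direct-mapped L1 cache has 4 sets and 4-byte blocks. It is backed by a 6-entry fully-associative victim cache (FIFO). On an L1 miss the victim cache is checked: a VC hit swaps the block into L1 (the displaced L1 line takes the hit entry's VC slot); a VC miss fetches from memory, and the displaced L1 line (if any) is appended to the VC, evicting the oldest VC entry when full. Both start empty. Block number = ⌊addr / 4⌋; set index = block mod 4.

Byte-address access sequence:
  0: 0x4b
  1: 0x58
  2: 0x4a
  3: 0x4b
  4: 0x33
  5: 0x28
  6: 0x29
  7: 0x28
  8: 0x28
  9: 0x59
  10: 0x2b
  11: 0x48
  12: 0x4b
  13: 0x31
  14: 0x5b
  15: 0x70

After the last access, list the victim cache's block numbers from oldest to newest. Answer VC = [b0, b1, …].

0: 0x4b (blk 18, set 2) → MISS  vc=[]
1: 0x58 (blk 22, set 2) → MISS  vc=[18]
2: 0x4a (blk 18, set 2) → VC-HIT  vc=[22]
3: 0x4b (blk 18, set 2) → L1-HIT  vc=[22]
4: 0x33 (blk 12, set 0) → MISS  vc=[22]
5: 0x28 (blk 10, set 2) → MISS  vc=[22, 18]
6: 0x29 (blk 10, set 2) → L1-HIT  vc=[22, 18]
7: 0x28 (blk 10, set 2) → L1-HIT  vc=[22, 18]
8: 0x28 (blk 10, set 2) → L1-HIT  vc=[22, 18]
9: 0x59 (blk 22, set 2) → VC-HIT  vc=[10, 18]
10: 0x2b (blk 10, set 2) → VC-HIT  vc=[22, 18]
11: 0x48 (blk 18, set 2) → VC-HIT  vc=[22, 10]
12: 0x4b (blk 18, set 2) → L1-HIT  vc=[22, 10]
13: 0x31 (blk 12, set 0) → L1-HIT  vc=[22, 10]
14: 0x5b (blk 22, set 2) → VC-HIT  vc=[18, 10]
15: 0x70 (blk 28, set 0) → MISS  vc=[18, 10, 12]

VC = [18, 10, 12]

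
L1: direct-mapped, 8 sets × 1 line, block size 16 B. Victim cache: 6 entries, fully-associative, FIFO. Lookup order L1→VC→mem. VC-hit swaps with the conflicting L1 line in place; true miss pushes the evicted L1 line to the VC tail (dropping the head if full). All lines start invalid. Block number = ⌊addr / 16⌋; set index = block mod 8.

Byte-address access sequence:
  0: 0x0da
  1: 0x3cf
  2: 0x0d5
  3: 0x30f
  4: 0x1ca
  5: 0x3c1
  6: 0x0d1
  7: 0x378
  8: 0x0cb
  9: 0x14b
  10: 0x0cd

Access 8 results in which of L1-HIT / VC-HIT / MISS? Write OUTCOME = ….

OUTCOME = MISS

#0 0xda→b13/s5 MISS; vc=[]
#1 0x3cf→b60/s4 MISS; vc=[]
#2 0xd5→b13/s5 L1-HIT; vc=[]
#3 0x30f→b48/s0 MISS; vc=[]
#4 0x1ca→b28/s4 MISS; vc=[60]
#5 0x3c1→b60/s4 VC-HIT; vc=[28]
#6 0xd1→b13/s5 L1-HIT; vc=[28]
#7 0x378→b55/s7 MISS; vc=[28]
#8 0xcb→b12/s4 MISS; vc=[28,60]
#9 0x14b→b20/s4 MISS; vc=[28,60,12]
#10 0xcd→b12/s4 VC-HIT; vc=[28,60,20]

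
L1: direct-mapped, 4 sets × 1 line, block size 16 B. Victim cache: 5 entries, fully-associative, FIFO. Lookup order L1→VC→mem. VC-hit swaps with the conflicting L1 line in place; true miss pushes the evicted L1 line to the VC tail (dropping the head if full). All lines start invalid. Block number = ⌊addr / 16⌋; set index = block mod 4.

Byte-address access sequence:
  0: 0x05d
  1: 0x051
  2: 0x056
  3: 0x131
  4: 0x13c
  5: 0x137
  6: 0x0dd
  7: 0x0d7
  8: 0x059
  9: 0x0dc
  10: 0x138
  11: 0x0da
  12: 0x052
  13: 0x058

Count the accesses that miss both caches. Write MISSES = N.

MISSES = 3

0: 0x5d (blk 5, set 1) → MISS  vc=[]
1: 0x51 (blk 5, set 1) → L1-HIT  vc=[]
2: 0x56 (blk 5, set 1) → L1-HIT  vc=[]
3: 0x131 (blk 19, set 3) → MISS  vc=[]
4: 0x13c (blk 19, set 3) → L1-HIT  vc=[]
5: 0x137 (blk 19, set 3) → L1-HIT  vc=[]
6: 0xdd (blk 13, set 1) → MISS  vc=[5]
7: 0xd7 (blk 13, set 1) → L1-HIT  vc=[5]
8: 0x59 (blk 5, set 1) → VC-HIT  vc=[13]
9: 0xdc (blk 13, set 1) → VC-HIT  vc=[5]
10: 0x138 (blk 19, set 3) → L1-HIT  vc=[5]
11: 0xda (blk 13, set 1) → L1-HIT  vc=[5]
12: 0x52 (blk 5, set 1) → VC-HIT  vc=[13]
13: 0x58 (blk 5, set 1) → L1-HIT  vc=[13]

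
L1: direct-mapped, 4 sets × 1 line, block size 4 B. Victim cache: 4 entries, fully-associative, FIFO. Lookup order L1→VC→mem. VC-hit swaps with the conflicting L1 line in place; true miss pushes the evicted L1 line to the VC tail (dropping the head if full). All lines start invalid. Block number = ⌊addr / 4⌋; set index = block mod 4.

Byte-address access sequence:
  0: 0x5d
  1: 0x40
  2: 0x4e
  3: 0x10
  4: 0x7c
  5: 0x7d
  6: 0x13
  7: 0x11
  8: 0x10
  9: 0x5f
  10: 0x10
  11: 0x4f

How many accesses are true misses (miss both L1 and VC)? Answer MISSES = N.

  [0] addr=0x5d blk=23 s=3: MISS | VC []
  [1] addr=0x40 blk=16 s=0: MISS | VC []
  [2] addr=0x4e blk=19 s=3: MISS | VC [23]
  [3] addr=0x10 blk=4 s=0: MISS | VC [23, 16]
  [4] addr=0x7c blk=31 s=3: MISS | VC [23, 16, 19]
  [5] addr=0x7d blk=31 s=3: L1-HIT | VC [23, 16, 19]
  [6] addr=0x13 blk=4 s=0: L1-HIT | VC [23, 16, 19]
  [7] addr=0x11 blk=4 s=0: L1-HIT | VC [23, 16, 19]
  [8] addr=0x10 blk=4 s=0: L1-HIT | VC [23, 16, 19]
  [9] addr=0x5f blk=23 s=3: VC-HIT | VC [31, 16, 19]
  [10] addr=0x10 blk=4 s=0: L1-HIT | VC [31, 16, 19]
  [11] addr=0x4f blk=19 s=3: VC-HIT | VC [31, 16, 23]

MISSES = 5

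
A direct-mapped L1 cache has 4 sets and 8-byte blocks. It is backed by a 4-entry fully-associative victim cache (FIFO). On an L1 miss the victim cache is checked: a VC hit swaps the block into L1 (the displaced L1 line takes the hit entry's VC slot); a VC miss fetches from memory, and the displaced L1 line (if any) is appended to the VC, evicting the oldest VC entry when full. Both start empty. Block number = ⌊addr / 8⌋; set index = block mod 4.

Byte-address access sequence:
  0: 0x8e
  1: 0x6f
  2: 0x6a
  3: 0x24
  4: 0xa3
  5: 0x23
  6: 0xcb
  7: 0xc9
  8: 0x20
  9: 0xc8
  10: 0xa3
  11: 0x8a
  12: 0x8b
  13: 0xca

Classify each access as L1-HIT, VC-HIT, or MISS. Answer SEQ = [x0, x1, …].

#0 0x8e→b17/s1 MISS; vc=[]
#1 0x6f→b13/s1 MISS; vc=[17]
#2 0x6a→b13/s1 L1-HIT; vc=[17]
#3 0x24→b4/s0 MISS; vc=[17]
#4 0xa3→b20/s0 MISS; vc=[17,4]
#5 0x23→b4/s0 VC-HIT; vc=[17,20]
#6 0xcb→b25/s1 MISS; vc=[17,20,13]
#7 0xc9→b25/s1 L1-HIT; vc=[17,20,13]
#8 0x20→b4/s0 L1-HIT; vc=[17,20,13]
#9 0xc8→b25/s1 L1-HIT; vc=[17,20,13]
#10 0xa3→b20/s0 VC-HIT; vc=[17,4,13]
#11 0x8a→b17/s1 VC-HIT; vc=[25,4,13]
#12 0x8b→b17/s1 L1-HIT; vc=[25,4,13]
#13 0xca→b25/s1 VC-HIT; vc=[17,4,13]

SEQ = [MISS, MISS, L1-HIT, MISS, MISS, VC-HIT, MISS, L1-HIT, L1-HIT, L1-HIT, VC-HIT, VC-HIT, L1-HIT, VC-HIT]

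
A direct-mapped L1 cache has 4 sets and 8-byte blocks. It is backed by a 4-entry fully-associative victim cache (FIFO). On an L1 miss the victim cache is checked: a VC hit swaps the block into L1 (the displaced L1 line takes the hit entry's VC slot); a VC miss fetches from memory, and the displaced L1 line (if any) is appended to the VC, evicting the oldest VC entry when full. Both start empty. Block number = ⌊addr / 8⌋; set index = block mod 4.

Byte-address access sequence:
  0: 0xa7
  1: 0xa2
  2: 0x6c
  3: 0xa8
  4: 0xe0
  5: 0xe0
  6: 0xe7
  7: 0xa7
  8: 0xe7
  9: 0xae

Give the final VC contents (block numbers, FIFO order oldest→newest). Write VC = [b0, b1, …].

VC = [13, 20]

#0 0xa7→b20/s0 MISS; vc=[]
#1 0xa2→b20/s0 L1-HIT; vc=[]
#2 0x6c→b13/s1 MISS; vc=[]
#3 0xa8→b21/s1 MISS; vc=[13]
#4 0xe0→b28/s0 MISS; vc=[13,20]
#5 0xe0→b28/s0 L1-HIT; vc=[13,20]
#6 0xe7→b28/s0 L1-HIT; vc=[13,20]
#7 0xa7→b20/s0 VC-HIT; vc=[13,28]
#8 0xe7→b28/s0 VC-HIT; vc=[13,20]
#9 0xae→b21/s1 L1-HIT; vc=[13,20]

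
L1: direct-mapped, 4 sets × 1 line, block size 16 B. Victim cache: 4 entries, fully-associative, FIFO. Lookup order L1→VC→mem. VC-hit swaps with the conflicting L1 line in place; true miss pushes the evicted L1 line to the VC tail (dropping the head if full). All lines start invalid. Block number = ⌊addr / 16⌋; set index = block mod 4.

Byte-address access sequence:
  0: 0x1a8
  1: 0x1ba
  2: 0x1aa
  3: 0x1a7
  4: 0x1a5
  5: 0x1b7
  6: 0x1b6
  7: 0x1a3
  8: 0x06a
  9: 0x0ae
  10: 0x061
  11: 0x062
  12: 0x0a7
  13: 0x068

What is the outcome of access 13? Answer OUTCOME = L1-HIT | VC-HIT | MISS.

#0 0x1a8→b26/s2 MISS; vc=[]
#1 0x1ba→b27/s3 MISS; vc=[]
#2 0x1aa→b26/s2 L1-HIT; vc=[]
#3 0x1a7→b26/s2 L1-HIT; vc=[]
#4 0x1a5→b26/s2 L1-HIT; vc=[]
#5 0x1b7→b27/s3 L1-HIT; vc=[]
#6 0x1b6→b27/s3 L1-HIT; vc=[]
#7 0x1a3→b26/s2 L1-HIT; vc=[]
#8 0x6a→b6/s2 MISS; vc=[26]
#9 0xae→b10/s2 MISS; vc=[26,6]
#10 0x61→b6/s2 VC-HIT; vc=[26,10]
#11 0x62→b6/s2 L1-HIT; vc=[26,10]
#12 0xa7→b10/s2 VC-HIT; vc=[26,6]
#13 0x68→b6/s2 VC-HIT; vc=[26,10]

OUTCOME = VC-HIT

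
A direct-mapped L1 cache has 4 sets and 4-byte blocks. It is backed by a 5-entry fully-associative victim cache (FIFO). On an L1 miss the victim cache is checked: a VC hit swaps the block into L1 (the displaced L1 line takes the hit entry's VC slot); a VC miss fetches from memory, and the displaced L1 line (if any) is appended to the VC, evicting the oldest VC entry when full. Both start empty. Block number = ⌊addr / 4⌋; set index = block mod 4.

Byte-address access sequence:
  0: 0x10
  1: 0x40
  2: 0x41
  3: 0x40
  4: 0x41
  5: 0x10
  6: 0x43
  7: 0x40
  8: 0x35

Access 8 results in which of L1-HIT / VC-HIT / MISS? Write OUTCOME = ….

OUTCOME = MISS

#0 0x10→b4/s0 MISS; vc=[]
#1 0x40→b16/s0 MISS; vc=[4]
#2 0x41→b16/s0 L1-HIT; vc=[4]
#3 0x40→b16/s0 L1-HIT; vc=[4]
#4 0x41→b16/s0 L1-HIT; vc=[4]
#5 0x10→b4/s0 VC-HIT; vc=[16]
#6 0x43→b16/s0 VC-HIT; vc=[4]
#7 0x40→b16/s0 L1-HIT; vc=[4]
#8 0x35→b13/s1 MISS; vc=[4]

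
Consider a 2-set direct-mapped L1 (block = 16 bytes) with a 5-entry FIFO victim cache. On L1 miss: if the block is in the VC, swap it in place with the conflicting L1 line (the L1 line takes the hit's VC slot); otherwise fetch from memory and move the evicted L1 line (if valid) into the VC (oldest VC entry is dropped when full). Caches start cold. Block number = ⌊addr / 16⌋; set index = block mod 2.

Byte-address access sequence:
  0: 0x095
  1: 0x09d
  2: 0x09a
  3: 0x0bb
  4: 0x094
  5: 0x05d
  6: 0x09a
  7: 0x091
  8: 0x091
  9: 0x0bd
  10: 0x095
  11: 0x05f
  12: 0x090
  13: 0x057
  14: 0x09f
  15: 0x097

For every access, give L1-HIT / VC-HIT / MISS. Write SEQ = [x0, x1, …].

0: 0x95 (blk 9, set 1) → MISS  vc=[]
1: 0x9d (blk 9, set 1) → L1-HIT  vc=[]
2: 0x9a (blk 9, set 1) → L1-HIT  vc=[]
3: 0xbb (blk 11, set 1) → MISS  vc=[9]
4: 0x94 (blk 9, set 1) → VC-HIT  vc=[11]
5: 0x5d (blk 5, set 1) → MISS  vc=[11, 9]
6: 0x9a (blk 9, set 1) → VC-HIT  vc=[11, 5]
7: 0x91 (blk 9, set 1) → L1-HIT  vc=[11, 5]
8: 0x91 (blk 9, set 1) → L1-HIT  vc=[11, 5]
9: 0xbd (blk 11, set 1) → VC-HIT  vc=[9, 5]
10: 0x95 (blk 9, set 1) → VC-HIT  vc=[11, 5]
11: 0x5f (blk 5, set 1) → VC-HIT  vc=[11, 9]
12: 0x90 (blk 9, set 1) → VC-HIT  vc=[11, 5]
13: 0x57 (blk 5, set 1) → VC-HIT  vc=[11, 9]
14: 0x9f (blk 9, set 1) → VC-HIT  vc=[11, 5]
15: 0x97 (blk 9, set 1) → L1-HIT  vc=[11, 5]

SEQ = [MISS, L1-HIT, L1-HIT, MISS, VC-HIT, MISS, VC-HIT, L1-HIT, L1-HIT, VC-HIT, VC-HIT, VC-HIT, VC-HIT, VC-HIT, VC-HIT, L1-HIT]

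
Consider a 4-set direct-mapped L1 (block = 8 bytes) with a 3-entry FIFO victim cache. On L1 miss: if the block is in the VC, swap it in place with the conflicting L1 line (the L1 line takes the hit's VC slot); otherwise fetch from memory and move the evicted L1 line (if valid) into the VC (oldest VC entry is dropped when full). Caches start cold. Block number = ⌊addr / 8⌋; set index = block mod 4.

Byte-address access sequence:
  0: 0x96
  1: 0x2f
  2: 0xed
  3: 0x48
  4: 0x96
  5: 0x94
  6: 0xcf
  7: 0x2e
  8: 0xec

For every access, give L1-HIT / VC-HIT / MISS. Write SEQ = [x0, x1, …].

SEQ = [MISS, MISS, MISS, MISS, L1-HIT, L1-HIT, MISS, VC-HIT, VC-HIT]

  [0] addr=0x96 blk=18 s=2: MISS | VC []
  [1] addr=0x2f blk=5 s=1: MISS | VC []
  [2] addr=0xed blk=29 s=1: MISS | VC [5]
  [3] addr=0x48 blk=9 s=1: MISS | VC [5, 29]
  [4] addr=0x96 blk=18 s=2: L1-HIT | VC [5, 29]
  [5] addr=0x94 blk=18 s=2: L1-HIT | VC [5, 29]
  [6] addr=0xcf blk=25 s=1: MISS | VC [5, 29, 9]
  [7] addr=0x2e blk=5 s=1: VC-HIT | VC [25, 29, 9]
  [8] addr=0xec blk=29 s=1: VC-HIT | VC [25, 5, 9]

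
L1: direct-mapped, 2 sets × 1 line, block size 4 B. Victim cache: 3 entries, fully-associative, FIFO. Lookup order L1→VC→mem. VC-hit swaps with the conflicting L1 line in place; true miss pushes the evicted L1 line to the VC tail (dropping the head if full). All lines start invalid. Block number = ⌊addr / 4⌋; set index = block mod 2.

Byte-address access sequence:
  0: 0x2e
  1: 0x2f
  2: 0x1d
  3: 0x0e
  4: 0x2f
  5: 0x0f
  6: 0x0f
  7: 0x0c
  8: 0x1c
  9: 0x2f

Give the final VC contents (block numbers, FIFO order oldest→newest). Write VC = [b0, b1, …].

VC = [7, 3]

#0 0x2e→b11/s1 MISS; vc=[]
#1 0x2f→b11/s1 L1-HIT; vc=[]
#2 0x1d→b7/s1 MISS; vc=[11]
#3 0xe→b3/s1 MISS; vc=[11,7]
#4 0x2f→b11/s1 VC-HIT; vc=[3,7]
#5 0xf→b3/s1 VC-HIT; vc=[11,7]
#6 0xf→b3/s1 L1-HIT; vc=[11,7]
#7 0xc→b3/s1 L1-HIT; vc=[11,7]
#8 0x1c→b7/s1 VC-HIT; vc=[11,3]
#9 0x2f→b11/s1 VC-HIT; vc=[7,3]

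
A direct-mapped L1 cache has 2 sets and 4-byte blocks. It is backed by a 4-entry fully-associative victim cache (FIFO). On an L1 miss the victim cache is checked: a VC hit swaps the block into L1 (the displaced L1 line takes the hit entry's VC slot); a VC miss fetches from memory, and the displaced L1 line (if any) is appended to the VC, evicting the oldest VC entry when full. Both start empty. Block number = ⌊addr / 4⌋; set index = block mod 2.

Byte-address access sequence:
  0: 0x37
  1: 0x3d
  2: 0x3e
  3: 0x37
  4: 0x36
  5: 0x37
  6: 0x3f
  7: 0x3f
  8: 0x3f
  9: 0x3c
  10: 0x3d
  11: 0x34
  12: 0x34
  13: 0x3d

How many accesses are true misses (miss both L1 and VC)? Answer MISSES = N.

0: 0x37 (blk 13, set 1) → MISS  vc=[]
1: 0x3d (blk 15, set 1) → MISS  vc=[13]
2: 0x3e (blk 15, set 1) → L1-HIT  vc=[13]
3: 0x37 (blk 13, set 1) → VC-HIT  vc=[15]
4: 0x36 (blk 13, set 1) → L1-HIT  vc=[15]
5: 0x37 (blk 13, set 1) → L1-HIT  vc=[15]
6: 0x3f (blk 15, set 1) → VC-HIT  vc=[13]
7: 0x3f (blk 15, set 1) → L1-HIT  vc=[13]
8: 0x3f (blk 15, set 1) → L1-HIT  vc=[13]
9: 0x3c (blk 15, set 1) → L1-HIT  vc=[13]
10: 0x3d (blk 15, set 1) → L1-HIT  vc=[13]
11: 0x34 (blk 13, set 1) → VC-HIT  vc=[15]
12: 0x34 (blk 13, set 1) → L1-HIT  vc=[15]
13: 0x3d (blk 15, set 1) → VC-HIT  vc=[13]

MISSES = 2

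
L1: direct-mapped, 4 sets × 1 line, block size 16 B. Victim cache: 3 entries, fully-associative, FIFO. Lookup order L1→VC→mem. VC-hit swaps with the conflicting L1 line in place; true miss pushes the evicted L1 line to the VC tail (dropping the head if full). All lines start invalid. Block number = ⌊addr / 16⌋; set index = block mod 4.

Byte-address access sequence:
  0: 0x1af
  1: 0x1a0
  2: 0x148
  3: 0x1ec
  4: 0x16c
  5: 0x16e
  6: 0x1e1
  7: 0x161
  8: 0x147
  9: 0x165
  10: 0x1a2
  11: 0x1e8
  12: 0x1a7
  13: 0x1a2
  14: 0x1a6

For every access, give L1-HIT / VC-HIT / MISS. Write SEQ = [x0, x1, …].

SEQ = [MISS, L1-HIT, MISS, MISS, MISS, L1-HIT, VC-HIT, VC-HIT, L1-HIT, L1-HIT, VC-HIT, VC-HIT, VC-HIT, L1-HIT, L1-HIT]

0: 0x1af (blk 26, set 2) → MISS  vc=[]
1: 0x1a0 (blk 26, set 2) → L1-HIT  vc=[]
2: 0x148 (blk 20, set 0) → MISS  vc=[]
3: 0x1ec (blk 30, set 2) → MISS  vc=[26]
4: 0x16c (blk 22, set 2) → MISS  vc=[26, 30]
5: 0x16e (blk 22, set 2) → L1-HIT  vc=[26, 30]
6: 0x1e1 (blk 30, set 2) → VC-HIT  vc=[26, 22]
7: 0x161 (blk 22, set 2) → VC-HIT  vc=[26, 30]
8: 0x147 (blk 20, set 0) → L1-HIT  vc=[26, 30]
9: 0x165 (blk 22, set 2) → L1-HIT  vc=[26, 30]
10: 0x1a2 (blk 26, set 2) → VC-HIT  vc=[22, 30]
11: 0x1e8 (blk 30, set 2) → VC-HIT  vc=[22, 26]
12: 0x1a7 (blk 26, set 2) → VC-HIT  vc=[22, 30]
13: 0x1a2 (blk 26, set 2) → L1-HIT  vc=[22, 30]
14: 0x1a6 (blk 26, set 2) → L1-HIT  vc=[22, 30]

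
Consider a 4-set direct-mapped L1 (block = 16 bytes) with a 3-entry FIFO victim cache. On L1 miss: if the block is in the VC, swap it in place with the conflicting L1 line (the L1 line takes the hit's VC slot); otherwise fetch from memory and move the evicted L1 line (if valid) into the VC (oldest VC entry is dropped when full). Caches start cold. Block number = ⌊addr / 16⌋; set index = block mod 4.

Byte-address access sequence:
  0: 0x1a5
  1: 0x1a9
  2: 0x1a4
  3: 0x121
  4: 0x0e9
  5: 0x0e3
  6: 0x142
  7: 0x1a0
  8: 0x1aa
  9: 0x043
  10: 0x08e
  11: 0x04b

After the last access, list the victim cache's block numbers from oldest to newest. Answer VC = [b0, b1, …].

VC = [18, 20, 8]

#0 0x1a5→b26/s2 MISS; vc=[]
#1 0x1a9→b26/s2 L1-HIT; vc=[]
#2 0x1a4→b26/s2 L1-HIT; vc=[]
#3 0x121→b18/s2 MISS; vc=[26]
#4 0xe9→b14/s2 MISS; vc=[26,18]
#5 0xe3→b14/s2 L1-HIT; vc=[26,18]
#6 0x142→b20/s0 MISS; vc=[26,18]
#7 0x1a0→b26/s2 VC-HIT; vc=[14,18]
#8 0x1aa→b26/s2 L1-HIT; vc=[14,18]
#9 0x43→b4/s0 MISS; vc=[14,18,20]
#10 0x8e→b8/s0 MISS; vc=[18,20,4]
#11 0x4b→b4/s0 VC-HIT; vc=[18,20,8]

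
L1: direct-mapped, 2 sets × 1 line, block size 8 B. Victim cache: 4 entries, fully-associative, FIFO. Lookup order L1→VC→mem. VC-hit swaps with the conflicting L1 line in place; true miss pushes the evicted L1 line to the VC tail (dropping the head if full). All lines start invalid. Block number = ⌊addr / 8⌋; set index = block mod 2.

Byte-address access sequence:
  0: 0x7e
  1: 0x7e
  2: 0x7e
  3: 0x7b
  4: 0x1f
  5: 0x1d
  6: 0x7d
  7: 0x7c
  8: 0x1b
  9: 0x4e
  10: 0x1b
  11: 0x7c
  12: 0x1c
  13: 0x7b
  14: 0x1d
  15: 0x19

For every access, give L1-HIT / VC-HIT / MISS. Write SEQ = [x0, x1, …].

SEQ = [MISS, L1-HIT, L1-HIT, L1-HIT, MISS, L1-HIT, VC-HIT, L1-HIT, VC-HIT, MISS, VC-HIT, VC-HIT, VC-HIT, VC-HIT, VC-HIT, L1-HIT]

0: 0x7e (blk 15, set 1) → MISS  vc=[]
1: 0x7e (blk 15, set 1) → L1-HIT  vc=[]
2: 0x7e (blk 15, set 1) → L1-HIT  vc=[]
3: 0x7b (blk 15, set 1) → L1-HIT  vc=[]
4: 0x1f (blk 3, set 1) → MISS  vc=[15]
5: 0x1d (blk 3, set 1) → L1-HIT  vc=[15]
6: 0x7d (blk 15, set 1) → VC-HIT  vc=[3]
7: 0x7c (blk 15, set 1) → L1-HIT  vc=[3]
8: 0x1b (blk 3, set 1) → VC-HIT  vc=[15]
9: 0x4e (blk 9, set 1) → MISS  vc=[15, 3]
10: 0x1b (blk 3, set 1) → VC-HIT  vc=[15, 9]
11: 0x7c (blk 15, set 1) → VC-HIT  vc=[3, 9]
12: 0x1c (blk 3, set 1) → VC-HIT  vc=[15, 9]
13: 0x7b (blk 15, set 1) → VC-HIT  vc=[3, 9]
14: 0x1d (blk 3, set 1) → VC-HIT  vc=[15, 9]
15: 0x19 (blk 3, set 1) → L1-HIT  vc=[15, 9]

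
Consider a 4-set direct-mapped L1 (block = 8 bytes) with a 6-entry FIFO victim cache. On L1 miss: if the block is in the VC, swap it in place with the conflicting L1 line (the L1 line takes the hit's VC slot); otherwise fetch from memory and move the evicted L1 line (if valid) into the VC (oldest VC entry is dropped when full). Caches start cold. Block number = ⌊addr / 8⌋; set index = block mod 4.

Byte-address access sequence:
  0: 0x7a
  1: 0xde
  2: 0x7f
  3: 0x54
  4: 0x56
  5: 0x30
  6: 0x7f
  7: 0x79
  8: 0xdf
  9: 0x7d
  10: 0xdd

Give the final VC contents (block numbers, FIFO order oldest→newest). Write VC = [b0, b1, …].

#0 0x7a→b15/s3 MISS; vc=[]
#1 0xde→b27/s3 MISS; vc=[15]
#2 0x7f→b15/s3 VC-HIT; vc=[27]
#3 0x54→b10/s2 MISS; vc=[27]
#4 0x56→b10/s2 L1-HIT; vc=[27]
#5 0x30→b6/s2 MISS; vc=[27,10]
#6 0x7f→b15/s3 L1-HIT; vc=[27,10]
#7 0x79→b15/s3 L1-HIT; vc=[27,10]
#8 0xdf→b27/s3 VC-HIT; vc=[15,10]
#9 0x7d→b15/s3 VC-HIT; vc=[27,10]
#10 0xdd→b27/s3 VC-HIT; vc=[15,10]

VC = [15, 10]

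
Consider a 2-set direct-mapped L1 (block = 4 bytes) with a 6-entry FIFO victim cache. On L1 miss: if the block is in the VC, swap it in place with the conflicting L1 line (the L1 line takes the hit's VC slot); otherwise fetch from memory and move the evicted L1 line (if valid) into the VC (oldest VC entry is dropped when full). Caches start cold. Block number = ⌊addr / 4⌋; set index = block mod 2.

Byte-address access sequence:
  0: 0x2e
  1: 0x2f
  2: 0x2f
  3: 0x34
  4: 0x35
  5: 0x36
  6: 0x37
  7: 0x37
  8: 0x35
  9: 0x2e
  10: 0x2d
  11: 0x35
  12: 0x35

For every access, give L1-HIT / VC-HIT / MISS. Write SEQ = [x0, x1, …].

  [0] addr=0x2e blk=11 s=1: MISS | VC []
  [1] addr=0x2f blk=11 s=1: L1-HIT | VC []
  [2] addr=0x2f blk=11 s=1: L1-HIT | VC []
  [3] addr=0x34 blk=13 s=1: MISS | VC [11]
  [4] addr=0x35 blk=13 s=1: L1-HIT | VC [11]
  [5] addr=0x36 blk=13 s=1: L1-HIT | VC [11]
  [6] addr=0x37 blk=13 s=1: L1-HIT | VC [11]
  [7] addr=0x37 blk=13 s=1: L1-HIT | VC [11]
  [8] addr=0x35 blk=13 s=1: L1-HIT | VC [11]
  [9] addr=0x2e blk=11 s=1: VC-HIT | VC [13]
  [10] addr=0x2d blk=11 s=1: L1-HIT | VC [13]
  [11] addr=0x35 blk=13 s=1: VC-HIT | VC [11]
  [12] addr=0x35 blk=13 s=1: L1-HIT | VC [11]

SEQ = [MISS, L1-HIT, L1-HIT, MISS, L1-HIT, L1-HIT, L1-HIT, L1-HIT, L1-HIT, VC-HIT, L1-HIT, VC-HIT, L1-HIT]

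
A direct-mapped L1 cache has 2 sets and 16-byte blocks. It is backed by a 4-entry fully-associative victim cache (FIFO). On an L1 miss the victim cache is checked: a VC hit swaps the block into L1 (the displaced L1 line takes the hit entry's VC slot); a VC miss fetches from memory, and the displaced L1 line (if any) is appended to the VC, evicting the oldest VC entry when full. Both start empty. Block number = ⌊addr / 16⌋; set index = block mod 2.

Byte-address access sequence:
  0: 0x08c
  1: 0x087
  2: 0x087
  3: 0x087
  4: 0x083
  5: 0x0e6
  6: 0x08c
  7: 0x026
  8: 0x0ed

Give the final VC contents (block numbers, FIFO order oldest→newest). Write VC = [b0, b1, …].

VC = [2, 8]

  [0] addr=0x8c blk=8 s=0: MISS | VC []
  [1] addr=0x87 blk=8 s=0: L1-HIT | VC []
  [2] addr=0x87 blk=8 s=0: L1-HIT | VC []
  [3] addr=0x87 blk=8 s=0: L1-HIT | VC []
  [4] addr=0x83 blk=8 s=0: L1-HIT | VC []
  [5] addr=0xe6 blk=14 s=0: MISS | VC [8]
  [6] addr=0x8c blk=8 s=0: VC-HIT | VC [14]
  [7] addr=0x26 blk=2 s=0: MISS | VC [14, 8]
  [8] addr=0xed blk=14 s=0: VC-HIT | VC [2, 8]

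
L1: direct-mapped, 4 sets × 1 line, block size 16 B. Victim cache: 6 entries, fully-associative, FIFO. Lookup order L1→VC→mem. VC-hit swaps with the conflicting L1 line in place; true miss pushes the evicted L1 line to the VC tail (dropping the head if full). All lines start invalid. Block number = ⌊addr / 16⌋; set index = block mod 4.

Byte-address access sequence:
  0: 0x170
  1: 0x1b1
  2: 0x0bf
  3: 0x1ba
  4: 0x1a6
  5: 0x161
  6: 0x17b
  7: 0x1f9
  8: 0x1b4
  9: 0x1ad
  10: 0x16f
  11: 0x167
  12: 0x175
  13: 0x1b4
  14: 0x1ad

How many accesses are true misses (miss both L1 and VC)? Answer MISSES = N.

MISSES = 6

#0 0x170→b23/s3 MISS; vc=[]
#1 0x1b1→b27/s3 MISS; vc=[23]
#2 0xbf→b11/s3 MISS; vc=[23,27]
#3 0x1ba→b27/s3 VC-HIT; vc=[23,11]
#4 0x1a6→b26/s2 MISS; vc=[23,11]
#5 0x161→b22/s2 MISS; vc=[23,11,26]
#6 0x17b→b23/s3 VC-HIT; vc=[27,11,26]
#7 0x1f9→b31/s3 MISS; vc=[27,11,26,23]
#8 0x1b4→b27/s3 VC-HIT; vc=[31,11,26,23]
#9 0x1ad→b26/s2 VC-HIT; vc=[31,11,22,23]
#10 0x16f→b22/s2 VC-HIT; vc=[31,11,26,23]
#11 0x167→b22/s2 L1-HIT; vc=[31,11,26,23]
#12 0x175→b23/s3 VC-HIT; vc=[31,11,26,27]
#13 0x1b4→b27/s3 VC-HIT; vc=[31,11,26,23]
#14 0x1ad→b26/s2 VC-HIT; vc=[31,11,22,23]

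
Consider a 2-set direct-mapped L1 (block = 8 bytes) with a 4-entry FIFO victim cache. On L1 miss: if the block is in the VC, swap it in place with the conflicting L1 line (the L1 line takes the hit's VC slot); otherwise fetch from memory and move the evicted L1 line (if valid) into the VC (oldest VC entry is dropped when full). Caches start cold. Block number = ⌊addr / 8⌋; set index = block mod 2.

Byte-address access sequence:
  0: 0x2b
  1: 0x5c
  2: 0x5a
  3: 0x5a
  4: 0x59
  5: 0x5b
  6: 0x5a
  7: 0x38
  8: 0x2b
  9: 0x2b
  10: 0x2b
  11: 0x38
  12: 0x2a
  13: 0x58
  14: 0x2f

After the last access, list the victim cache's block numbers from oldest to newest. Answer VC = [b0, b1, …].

  [0] addr=0x2b blk=5 s=1: MISS | VC []
  [1] addr=0x5c blk=11 s=1: MISS | VC [5]
  [2] addr=0x5a blk=11 s=1: L1-HIT | VC [5]
  [3] addr=0x5a blk=11 s=1: L1-HIT | VC [5]
  [4] addr=0x59 blk=11 s=1: L1-HIT | VC [5]
  [5] addr=0x5b blk=11 s=1: L1-HIT | VC [5]
  [6] addr=0x5a blk=11 s=1: L1-HIT | VC [5]
  [7] addr=0x38 blk=7 s=1: MISS | VC [5, 11]
  [8] addr=0x2b blk=5 s=1: VC-HIT | VC [7, 11]
  [9] addr=0x2b blk=5 s=1: L1-HIT | VC [7, 11]
  [10] addr=0x2b blk=5 s=1: L1-HIT | VC [7, 11]
  [11] addr=0x38 blk=7 s=1: VC-HIT | VC [5, 11]
  [12] addr=0x2a blk=5 s=1: VC-HIT | VC [7, 11]
  [13] addr=0x58 blk=11 s=1: VC-HIT | VC [7, 5]
  [14] addr=0x2f blk=5 s=1: VC-HIT | VC [7, 11]

VC = [7, 11]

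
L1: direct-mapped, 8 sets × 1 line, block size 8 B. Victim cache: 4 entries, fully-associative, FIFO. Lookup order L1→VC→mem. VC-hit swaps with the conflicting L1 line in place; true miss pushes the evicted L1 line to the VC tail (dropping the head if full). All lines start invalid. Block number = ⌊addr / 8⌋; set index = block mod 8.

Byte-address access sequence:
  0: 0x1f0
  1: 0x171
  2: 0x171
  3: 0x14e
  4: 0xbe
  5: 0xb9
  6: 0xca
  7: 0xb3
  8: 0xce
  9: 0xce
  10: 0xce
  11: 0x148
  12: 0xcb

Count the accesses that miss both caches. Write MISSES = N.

  [0] addr=0x1f0 blk=62 s=6: MISS | VC []
  [1] addr=0x171 blk=46 s=6: MISS | VC [62]
  [2] addr=0x171 blk=46 s=6: L1-HIT | VC [62]
  [3] addr=0x14e blk=41 s=1: MISS | VC [62]
  [4] addr=0xbe blk=23 s=7: MISS | VC [62]
  [5] addr=0xb9 blk=23 s=7: L1-HIT | VC [62]
  [6] addr=0xca blk=25 s=1: MISS | VC [62, 41]
  [7] addr=0xb3 blk=22 s=6: MISS | VC [62, 41, 46]
  [8] addr=0xce blk=25 s=1: L1-HIT | VC [62, 41, 46]
  [9] addr=0xce blk=25 s=1: L1-HIT | VC [62, 41, 46]
  [10] addr=0xce blk=25 s=1: L1-HIT | VC [62, 41, 46]
  [11] addr=0x148 blk=41 s=1: VC-HIT | VC [62, 25, 46]
  [12] addr=0xcb blk=25 s=1: VC-HIT | VC [62, 41, 46]

MISSES = 6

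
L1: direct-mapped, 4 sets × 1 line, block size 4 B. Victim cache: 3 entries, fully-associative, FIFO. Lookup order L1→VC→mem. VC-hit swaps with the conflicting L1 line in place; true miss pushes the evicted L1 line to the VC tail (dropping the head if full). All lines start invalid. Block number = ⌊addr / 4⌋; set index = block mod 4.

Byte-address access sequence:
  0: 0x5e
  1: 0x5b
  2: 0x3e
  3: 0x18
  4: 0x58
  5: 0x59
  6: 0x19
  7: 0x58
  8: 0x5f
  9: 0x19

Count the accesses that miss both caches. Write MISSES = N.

#0 0x5e→b23/s3 MISS; vc=[]
#1 0x5b→b22/s2 MISS; vc=[]
#2 0x3e→b15/s3 MISS; vc=[23]
#3 0x18→b6/s2 MISS; vc=[23,22]
#4 0x58→b22/s2 VC-HIT; vc=[23,6]
#5 0x59→b22/s2 L1-HIT; vc=[23,6]
#6 0x19→b6/s2 VC-HIT; vc=[23,22]
#7 0x58→b22/s2 VC-HIT; vc=[23,6]
#8 0x5f→b23/s3 VC-HIT; vc=[15,6]
#9 0x19→b6/s2 VC-HIT; vc=[15,22]

MISSES = 4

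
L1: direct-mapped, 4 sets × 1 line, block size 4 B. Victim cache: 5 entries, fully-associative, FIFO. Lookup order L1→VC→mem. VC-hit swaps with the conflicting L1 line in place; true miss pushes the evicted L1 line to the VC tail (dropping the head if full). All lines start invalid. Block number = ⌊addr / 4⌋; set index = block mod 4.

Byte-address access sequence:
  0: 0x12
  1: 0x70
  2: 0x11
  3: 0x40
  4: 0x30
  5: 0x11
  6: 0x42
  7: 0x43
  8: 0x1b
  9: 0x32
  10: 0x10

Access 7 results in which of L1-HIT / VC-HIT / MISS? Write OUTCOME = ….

OUTCOME = L1-HIT

0: 0x12 (blk 4, set 0) → MISS  vc=[]
1: 0x70 (blk 28, set 0) → MISS  vc=[4]
2: 0x11 (blk 4, set 0) → VC-HIT  vc=[28]
3: 0x40 (blk 16, set 0) → MISS  vc=[28, 4]
4: 0x30 (blk 12, set 0) → MISS  vc=[28, 4, 16]
5: 0x11 (blk 4, set 0) → VC-HIT  vc=[28, 12, 16]
6: 0x42 (blk 16, set 0) → VC-HIT  vc=[28, 12, 4]
7: 0x43 (blk 16, set 0) → L1-HIT  vc=[28, 12, 4]
8: 0x1b (blk 6, set 2) → MISS  vc=[28, 12, 4]
9: 0x32 (blk 12, set 0) → VC-HIT  vc=[28, 16, 4]
10: 0x10 (blk 4, set 0) → VC-HIT  vc=[28, 16, 12]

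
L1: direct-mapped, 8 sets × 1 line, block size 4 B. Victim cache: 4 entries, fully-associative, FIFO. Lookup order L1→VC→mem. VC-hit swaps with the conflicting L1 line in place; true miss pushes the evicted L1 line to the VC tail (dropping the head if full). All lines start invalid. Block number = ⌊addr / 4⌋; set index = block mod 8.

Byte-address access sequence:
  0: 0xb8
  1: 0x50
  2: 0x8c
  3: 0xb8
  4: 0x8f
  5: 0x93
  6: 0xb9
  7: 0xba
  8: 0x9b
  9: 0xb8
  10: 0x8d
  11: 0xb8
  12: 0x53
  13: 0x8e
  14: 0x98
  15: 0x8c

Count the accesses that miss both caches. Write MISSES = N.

#0 0xb8→b46/s6 MISS; vc=[]
#1 0x50→b20/s4 MISS; vc=[]
#2 0x8c→b35/s3 MISS; vc=[]
#3 0xb8→b46/s6 L1-HIT; vc=[]
#4 0x8f→b35/s3 L1-HIT; vc=[]
#5 0x93→b36/s4 MISS; vc=[20]
#6 0xb9→b46/s6 L1-HIT; vc=[20]
#7 0xba→b46/s6 L1-HIT; vc=[20]
#8 0x9b→b38/s6 MISS; vc=[20,46]
#9 0xb8→b46/s6 VC-HIT; vc=[20,38]
#10 0x8d→b35/s3 L1-HIT; vc=[20,38]
#11 0xb8→b46/s6 L1-HIT; vc=[20,38]
#12 0x53→b20/s4 VC-HIT; vc=[36,38]
#13 0x8e→b35/s3 L1-HIT; vc=[36,38]
#14 0x98→b38/s6 VC-HIT; vc=[36,46]
#15 0x8c→b35/s3 L1-HIT; vc=[36,46]

MISSES = 5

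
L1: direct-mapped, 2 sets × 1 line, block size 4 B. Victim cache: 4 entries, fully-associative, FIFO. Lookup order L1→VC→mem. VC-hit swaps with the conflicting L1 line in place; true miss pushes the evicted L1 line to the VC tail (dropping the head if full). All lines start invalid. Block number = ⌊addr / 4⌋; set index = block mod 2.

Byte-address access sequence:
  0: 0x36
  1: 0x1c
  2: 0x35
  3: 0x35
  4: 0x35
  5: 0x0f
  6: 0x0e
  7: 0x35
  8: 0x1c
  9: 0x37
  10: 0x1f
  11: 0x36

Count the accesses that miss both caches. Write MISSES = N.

MISSES = 3

  [0] addr=0x36 blk=13 s=1: MISS | VC []
  [1] addr=0x1c blk=7 s=1: MISS | VC [13]
  [2] addr=0x35 blk=13 s=1: VC-HIT | VC [7]
  [3] addr=0x35 blk=13 s=1: L1-HIT | VC [7]
  [4] addr=0x35 blk=13 s=1: L1-HIT | VC [7]
  [5] addr=0xf blk=3 s=1: MISS | VC [7, 13]
  [6] addr=0xe blk=3 s=1: L1-HIT | VC [7, 13]
  [7] addr=0x35 blk=13 s=1: VC-HIT | VC [7, 3]
  [8] addr=0x1c blk=7 s=1: VC-HIT | VC [13, 3]
  [9] addr=0x37 blk=13 s=1: VC-HIT | VC [7, 3]
  [10] addr=0x1f blk=7 s=1: VC-HIT | VC [13, 3]
  [11] addr=0x36 blk=13 s=1: VC-HIT | VC [7, 3]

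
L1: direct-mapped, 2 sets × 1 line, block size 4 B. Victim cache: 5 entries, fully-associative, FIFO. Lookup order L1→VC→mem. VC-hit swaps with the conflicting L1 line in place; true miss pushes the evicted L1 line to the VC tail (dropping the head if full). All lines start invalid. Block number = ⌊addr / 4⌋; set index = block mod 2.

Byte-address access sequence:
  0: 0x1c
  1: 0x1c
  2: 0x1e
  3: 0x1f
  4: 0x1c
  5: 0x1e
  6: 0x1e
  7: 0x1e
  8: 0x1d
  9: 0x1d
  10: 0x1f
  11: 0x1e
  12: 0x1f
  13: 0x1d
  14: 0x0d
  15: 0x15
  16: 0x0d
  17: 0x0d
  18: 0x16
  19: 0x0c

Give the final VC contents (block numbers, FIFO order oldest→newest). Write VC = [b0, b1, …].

VC = [7, 5]

#0 0x1c→b7/s1 MISS; vc=[]
#1 0x1c→b7/s1 L1-HIT; vc=[]
#2 0x1e→b7/s1 L1-HIT; vc=[]
#3 0x1f→b7/s1 L1-HIT; vc=[]
#4 0x1c→b7/s1 L1-HIT; vc=[]
#5 0x1e→b7/s1 L1-HIT; vc=[]
#6 0x1e→b7/s1 L1-HIT; vc=[]
#7 0x1e→b7/s1 L1-HIT; vc=[]
#8 0x1d→b7/s1 L1-HIT; vc=[]
#9 0x1d→b7/s1 L1-HIT; vc=[]
#10 0x1f→b7/s1 L1-HIT; vc=[]
#11 0x1e→b7/s1 L1-HIT; vc=[]
#12 0x1f→b7/s1 L1-HIT; vc=[]
#13 0x1d→b7/s1 L1-HIT; vc=[]
#14 0xd→b3/s1 MISS; vc=[7]
#15 0x15→b5/s1 MISS; vc=[7,3]
#16 0xd→b3/s1 VC-HIT; vc=[7,5]
#17 0xd→b3/s1 L1-HIT; vc=[7,5]
#18 0x16→b5/s1 VC-HIT; vc=[7,3]
#19 0xc→b3/s1 VC-HIT; vc=[7,5]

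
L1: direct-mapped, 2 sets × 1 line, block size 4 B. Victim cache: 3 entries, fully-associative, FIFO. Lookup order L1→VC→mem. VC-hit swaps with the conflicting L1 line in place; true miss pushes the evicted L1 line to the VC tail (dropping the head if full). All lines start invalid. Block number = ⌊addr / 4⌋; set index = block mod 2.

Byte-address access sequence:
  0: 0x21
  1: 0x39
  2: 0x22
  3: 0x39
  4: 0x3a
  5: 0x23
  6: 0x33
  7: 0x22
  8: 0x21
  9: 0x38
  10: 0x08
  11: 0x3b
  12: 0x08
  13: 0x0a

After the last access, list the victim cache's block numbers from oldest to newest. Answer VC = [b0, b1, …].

0: 0x21 (blk 8, set 0) → MISS  vc=[]
1: 0x39 (blk 14, set 0) → MISS  vc=[8]
2: 0x22 (blk 8, set 0) → VC-HIT  vc=[14]
3: 0x39 (blk 14, set 0) → VC-HIT  vc=[8]
4: 0x3a (blk 14, set 0) → L1-HIT  vc=[8]
5: 0x23 (blk 8, set 0) → VC-HIT  vc=[14]
6: 0x33 (blk 12, set 0) → MISS  vc=[14, 8]
7: 0x22 (blk 8, set 0) → VC-HIT  vc=[14, 12]
8: 0x21 (blk 8, set 0) → L1-HIT  vc=[14, 12]
9: 0x38 (blk 14, set 0) → VC-HIT  vc=[8, 12]
10: 0x8 (blk 2, set 0) → MISS  vc=[8, 12, 14]
11: 0x3b (blk 14, set 0) → VC-HIT  vc=[8, 12, 2]
12: 0x8 (blk 2, set 0) → VC-HIT  vc=[8, 12, 14]
13: 0xa (blk 2, set 0) → L1-HIT  vc=[8, 12, 14]

VC = [8, 12, 14]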